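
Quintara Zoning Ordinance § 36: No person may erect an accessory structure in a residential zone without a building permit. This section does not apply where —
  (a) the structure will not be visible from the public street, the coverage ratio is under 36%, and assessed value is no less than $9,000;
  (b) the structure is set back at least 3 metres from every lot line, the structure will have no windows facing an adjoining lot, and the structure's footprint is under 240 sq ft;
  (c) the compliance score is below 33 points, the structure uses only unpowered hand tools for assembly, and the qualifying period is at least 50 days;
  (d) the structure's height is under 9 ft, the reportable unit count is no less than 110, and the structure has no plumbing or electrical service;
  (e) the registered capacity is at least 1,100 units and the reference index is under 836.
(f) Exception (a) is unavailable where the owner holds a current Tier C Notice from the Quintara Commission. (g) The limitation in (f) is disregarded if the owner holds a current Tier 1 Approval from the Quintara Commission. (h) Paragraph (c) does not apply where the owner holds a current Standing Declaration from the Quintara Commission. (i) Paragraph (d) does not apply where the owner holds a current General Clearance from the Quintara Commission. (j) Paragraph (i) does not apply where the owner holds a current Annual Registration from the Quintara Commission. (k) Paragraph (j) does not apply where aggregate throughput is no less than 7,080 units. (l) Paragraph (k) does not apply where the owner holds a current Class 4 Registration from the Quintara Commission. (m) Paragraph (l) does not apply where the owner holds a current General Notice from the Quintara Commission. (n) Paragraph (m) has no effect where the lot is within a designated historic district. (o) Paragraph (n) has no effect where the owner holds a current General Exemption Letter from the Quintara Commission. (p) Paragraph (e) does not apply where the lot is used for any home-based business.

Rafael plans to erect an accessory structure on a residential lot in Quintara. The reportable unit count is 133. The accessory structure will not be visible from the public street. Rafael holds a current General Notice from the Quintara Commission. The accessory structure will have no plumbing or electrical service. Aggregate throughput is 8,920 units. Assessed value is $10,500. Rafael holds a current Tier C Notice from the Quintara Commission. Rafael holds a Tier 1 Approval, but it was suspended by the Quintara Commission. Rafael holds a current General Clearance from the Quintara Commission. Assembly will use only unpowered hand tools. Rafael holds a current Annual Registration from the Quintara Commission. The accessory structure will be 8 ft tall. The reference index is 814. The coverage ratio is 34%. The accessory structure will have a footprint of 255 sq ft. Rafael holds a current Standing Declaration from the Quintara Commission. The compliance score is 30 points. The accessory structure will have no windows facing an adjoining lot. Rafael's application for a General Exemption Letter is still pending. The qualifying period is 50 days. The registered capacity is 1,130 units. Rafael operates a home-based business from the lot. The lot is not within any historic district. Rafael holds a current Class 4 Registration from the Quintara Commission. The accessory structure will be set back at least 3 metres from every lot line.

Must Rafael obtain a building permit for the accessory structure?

All of (a)'s requirements are met (the structure will not be visible from the street; the coverage ratio is 34%, under the 36% limit; assessed value is $10,500, meeting the $9,000 threshold). Turning to paragraphs (f)–(g): (f) is triggered — a current Tier C Notice is held. (g), which would lift (f), does not operate here — there is no Tier 1 Approval in force. So (a) is unavailable.
Exception (b) requires that the structure's footprint is under 240 sq ft; but the structure's footprint is 255 sq ft, not under 240 sq ft, so (b) is unavailable.
Exception (c)'s conditions are all satisfied: the compliance score is 30 points, below the 33 points limit; assembly uses only hand tools; the qualifying period is 50 days, meeting the 50 days threshold. However, paragraph (h) must be considered: (h) operates against (c): a current Standing Declaration is held. Exception (c) does not apply.
Exception (d): the structure's height is 8 ft, under the 9 ft limit; the reportable unit count is 133, meeting the 110 threshold; there is no plumbing or electrical service — every condition holds. However, paragraphs (i)–(o) must be considered: (i) operates — a current General Clearance is held. (j) would limit (i) — a current Annual Registration is held — but (k) sets (j) aside: (k) operates against (j): aggregate throughput is 8,920 units, meeting the 7,080 units threshold. (l) is engaged (a current Class 4 Registration is held), but is set aside by (m): (m) is engaged — a current General Notice is held. (n) is not triggered (the lot is not in a historic district), so (m) stands. So (d) is unavailable.
All of (e)'s requirements are met (the registered capacity is 1,130 units, meeting the 1,100 units threshold; the reference index is 814, under the 836 limit). But applying paragraph (p): (p) operates against (e): a home-based business operates on the lot. (e) is therefore removed.
No exception is made out. Rafael falls within the general rule.

Yes — Rafael must obtain a building permit.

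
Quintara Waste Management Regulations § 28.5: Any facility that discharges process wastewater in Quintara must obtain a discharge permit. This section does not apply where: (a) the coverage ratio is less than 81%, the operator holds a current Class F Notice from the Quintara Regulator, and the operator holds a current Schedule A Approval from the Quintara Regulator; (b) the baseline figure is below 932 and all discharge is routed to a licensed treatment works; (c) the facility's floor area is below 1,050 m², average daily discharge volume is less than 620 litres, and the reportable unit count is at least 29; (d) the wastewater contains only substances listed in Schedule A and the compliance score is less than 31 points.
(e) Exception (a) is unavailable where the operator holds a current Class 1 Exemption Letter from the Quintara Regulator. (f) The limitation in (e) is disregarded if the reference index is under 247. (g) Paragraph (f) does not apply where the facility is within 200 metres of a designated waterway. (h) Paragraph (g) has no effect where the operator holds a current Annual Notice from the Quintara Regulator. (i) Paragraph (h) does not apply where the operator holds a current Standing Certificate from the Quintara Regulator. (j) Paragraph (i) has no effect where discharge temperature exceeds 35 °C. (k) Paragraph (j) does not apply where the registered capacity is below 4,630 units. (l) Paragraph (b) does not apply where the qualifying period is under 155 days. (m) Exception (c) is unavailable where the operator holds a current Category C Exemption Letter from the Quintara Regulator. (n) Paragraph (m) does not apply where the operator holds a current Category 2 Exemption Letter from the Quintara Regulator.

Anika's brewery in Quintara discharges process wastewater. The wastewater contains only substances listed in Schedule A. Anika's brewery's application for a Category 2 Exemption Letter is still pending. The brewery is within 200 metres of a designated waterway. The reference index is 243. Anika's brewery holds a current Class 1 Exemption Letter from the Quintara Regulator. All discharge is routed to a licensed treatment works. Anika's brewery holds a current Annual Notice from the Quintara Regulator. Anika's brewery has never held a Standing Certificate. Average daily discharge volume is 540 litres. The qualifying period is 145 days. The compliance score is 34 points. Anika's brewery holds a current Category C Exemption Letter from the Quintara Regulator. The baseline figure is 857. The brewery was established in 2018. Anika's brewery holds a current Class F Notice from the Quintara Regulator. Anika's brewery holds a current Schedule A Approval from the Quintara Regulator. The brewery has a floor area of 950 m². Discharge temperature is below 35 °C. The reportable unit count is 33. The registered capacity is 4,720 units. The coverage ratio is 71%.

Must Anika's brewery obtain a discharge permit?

No — exception (a) applies; Anika's brewery is not required to obtain a discharge permit.

Exception (a) is satisfied on its face — the coverage ratio is 71%, less than the 81% limit; a current Class F Notice is held; a current Schedule A Approval is held. As to paragraphs (e)–(k): (e) would limit (a) — a current Class 1 Exemption Letter is held — but (f) sets (e) aside: (f) is triggered — the reference index is 243, under the 247 limit. (g) operates (the brewery is within 200 m of a designated waterway), but yields to (h): (h) operates against (g): a current Annual Notice is held. (i) is not triggered (no current Standing Certificate is held), so (h) stands. (a) remains available.
Exception (b)'s conditions are all satisfied: the baseline figure is 857, below the 932 limit; discharge is routed to a licensed treatment works. However, paragraph (l) must be considered: (l) operates against (b): the qualifying period is 145 days, under the 155 days limit. So (b) is unavailable.
Exception (c) is satisfied on its face — the facility's floor area is 950 m², below the 1,050 m² limit; average daily discharge volume is 540 litres, less than the 620 litres limit; the reportable unit count is 33, meeting the 29 threshold. But applying paragraphs (m)–(n): (m) operates against (c): a current Category C Exemption Letter is held. (n) is not engaged (no current Category 2 Exemption Letter is held), so (m) stands. So (c) is unavailable.
Exception (d) does not apply: the compliance score is 34 points, not less than 31 points.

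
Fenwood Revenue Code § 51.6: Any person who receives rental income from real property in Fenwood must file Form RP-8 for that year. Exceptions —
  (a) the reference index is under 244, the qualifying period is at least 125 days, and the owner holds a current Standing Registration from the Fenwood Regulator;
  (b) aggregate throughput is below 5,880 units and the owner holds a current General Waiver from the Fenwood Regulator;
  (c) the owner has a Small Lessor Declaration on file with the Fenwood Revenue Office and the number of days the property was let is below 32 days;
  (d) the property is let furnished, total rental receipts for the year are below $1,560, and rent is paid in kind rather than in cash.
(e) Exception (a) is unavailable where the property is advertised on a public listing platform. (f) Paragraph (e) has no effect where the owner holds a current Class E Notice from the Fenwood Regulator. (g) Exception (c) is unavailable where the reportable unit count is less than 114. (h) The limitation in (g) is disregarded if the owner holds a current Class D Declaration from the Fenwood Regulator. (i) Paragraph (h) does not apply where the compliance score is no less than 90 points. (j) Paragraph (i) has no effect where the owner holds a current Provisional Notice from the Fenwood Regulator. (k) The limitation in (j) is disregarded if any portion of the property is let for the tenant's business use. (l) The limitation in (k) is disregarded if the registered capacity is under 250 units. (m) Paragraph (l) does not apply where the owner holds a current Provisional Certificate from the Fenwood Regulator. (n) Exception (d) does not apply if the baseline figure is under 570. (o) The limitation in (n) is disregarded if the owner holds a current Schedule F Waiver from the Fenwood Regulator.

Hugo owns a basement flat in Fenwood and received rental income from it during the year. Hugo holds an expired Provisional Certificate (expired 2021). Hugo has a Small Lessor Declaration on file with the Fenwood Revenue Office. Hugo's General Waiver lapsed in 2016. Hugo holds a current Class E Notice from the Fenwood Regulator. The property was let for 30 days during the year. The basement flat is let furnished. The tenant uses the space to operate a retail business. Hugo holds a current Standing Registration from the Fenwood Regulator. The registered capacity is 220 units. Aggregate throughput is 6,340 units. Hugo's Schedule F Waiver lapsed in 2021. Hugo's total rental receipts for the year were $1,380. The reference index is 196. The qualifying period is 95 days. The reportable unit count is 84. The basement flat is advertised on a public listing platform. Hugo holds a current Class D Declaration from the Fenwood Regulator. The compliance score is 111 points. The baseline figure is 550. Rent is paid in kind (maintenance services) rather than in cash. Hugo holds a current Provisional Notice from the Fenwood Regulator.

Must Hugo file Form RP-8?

No — exception (c) applies; Hugo is not required to file Form RP-8.

Exception (a) does not apply: the qualifying period is 95 days, short of 125 days.
Exception (b) fails — aggregate throughput is 6,340 units, not below 5,880 units.
All of (c)'s requirements are met (a Small Lessor Declaration is on file; the number of days the property was let is 30 days, below the 32 days limit). Under paragraphs (g)–(m): (g) would limit (c) — the reportable unit count is 84, less than the 114 limit — but (h) sets (g) aside: (h) operates — a current Class D Declaration is held. (i) operates (the compliance score is 111 points, meeting the 90 points threshold), but is displaced by (j): (j) operates against (i): a current Provisional Notice is held. (k) is engaged (the space is let for business use), but is itself disapplied by (l): (l) is engaged — the registered capacity is 220 units, under the 250 units limit. (m), which would lift (l), does not operate here — no current Provisional Certificate is held. So (c) applies.
Exception (d)'s conditions are all satisfied: the property is let furnished; total rental receipts for the year are $1,380, below the $1,560 limit; rent is paid in kind. Turning to paragraphs (n)–(o): (n) is triggered — the baseline figure is 550, under the 570 limit. (o), which would lift (n), is inapplicable — no current Schedule F Waiver is held. Exception (d) does not apply.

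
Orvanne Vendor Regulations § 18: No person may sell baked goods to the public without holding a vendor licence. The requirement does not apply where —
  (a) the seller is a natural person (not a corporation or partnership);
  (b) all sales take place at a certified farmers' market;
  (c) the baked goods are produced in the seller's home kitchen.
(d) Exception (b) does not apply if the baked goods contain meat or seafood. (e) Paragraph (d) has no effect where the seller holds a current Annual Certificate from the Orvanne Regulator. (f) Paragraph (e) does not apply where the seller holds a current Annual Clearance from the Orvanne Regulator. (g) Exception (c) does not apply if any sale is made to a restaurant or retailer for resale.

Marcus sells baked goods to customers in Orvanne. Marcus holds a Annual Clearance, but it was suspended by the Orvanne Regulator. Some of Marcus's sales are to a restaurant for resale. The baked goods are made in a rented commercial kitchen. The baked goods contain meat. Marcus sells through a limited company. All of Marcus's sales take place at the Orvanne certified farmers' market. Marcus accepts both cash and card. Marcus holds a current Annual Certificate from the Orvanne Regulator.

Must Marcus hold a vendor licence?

Exception (a) fails — the seller operates through a limited company.
All of (b)'s requirements are met (all sales are at a certified farmers' market). Under paragraphs (d)–(f): (d) would limit (b) — the baked goods contain meat — but (e) sets (d) aside: (e) operates against (d): a current Annual Certificate is held. (f) is not triggered (the Annual Clearance is not current), so (e) stands. So (b) applies.
Exception (c) requires that the baked goods are produced in the seller's home kitchen; but the baked goods are made in a commercial kitchen, not a home kitchen, so (c) is unavailable.

No — exception (b) applies; Marcus is not required to hold a vendor licence.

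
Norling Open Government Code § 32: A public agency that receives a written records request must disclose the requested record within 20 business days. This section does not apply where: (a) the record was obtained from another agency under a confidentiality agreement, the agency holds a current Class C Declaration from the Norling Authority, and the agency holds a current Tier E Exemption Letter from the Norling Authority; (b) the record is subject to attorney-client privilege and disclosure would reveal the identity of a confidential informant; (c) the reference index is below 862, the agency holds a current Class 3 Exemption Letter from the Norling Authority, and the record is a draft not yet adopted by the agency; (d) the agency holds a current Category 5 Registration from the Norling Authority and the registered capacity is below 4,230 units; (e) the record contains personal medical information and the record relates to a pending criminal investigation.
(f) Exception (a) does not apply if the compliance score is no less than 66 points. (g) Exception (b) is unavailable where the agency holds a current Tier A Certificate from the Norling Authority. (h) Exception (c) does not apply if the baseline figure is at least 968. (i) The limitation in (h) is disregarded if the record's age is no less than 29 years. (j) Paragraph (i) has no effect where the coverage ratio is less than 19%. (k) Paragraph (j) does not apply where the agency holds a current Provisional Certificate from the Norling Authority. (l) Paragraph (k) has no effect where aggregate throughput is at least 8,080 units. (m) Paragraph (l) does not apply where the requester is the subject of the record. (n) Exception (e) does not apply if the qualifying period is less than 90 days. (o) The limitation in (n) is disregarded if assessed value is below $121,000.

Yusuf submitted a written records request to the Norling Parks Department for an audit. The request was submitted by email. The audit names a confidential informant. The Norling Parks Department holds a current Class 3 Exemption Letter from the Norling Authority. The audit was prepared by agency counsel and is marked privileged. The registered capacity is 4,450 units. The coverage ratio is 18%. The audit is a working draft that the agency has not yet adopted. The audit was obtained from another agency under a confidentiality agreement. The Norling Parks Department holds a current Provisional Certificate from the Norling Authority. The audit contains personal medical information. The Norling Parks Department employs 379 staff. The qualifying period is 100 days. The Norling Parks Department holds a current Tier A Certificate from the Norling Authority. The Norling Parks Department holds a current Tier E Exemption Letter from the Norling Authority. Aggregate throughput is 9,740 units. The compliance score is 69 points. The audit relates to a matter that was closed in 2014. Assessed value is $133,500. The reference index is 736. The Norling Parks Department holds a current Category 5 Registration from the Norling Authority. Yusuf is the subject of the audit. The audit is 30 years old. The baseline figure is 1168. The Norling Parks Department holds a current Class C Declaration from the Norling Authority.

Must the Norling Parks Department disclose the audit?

No — exception (c) applies; the Norling Parks Department is not required to disclose the audit.

Exception (a)'s conditions are all satisfied: the audit was obtained under a confidentiality agreement; a current Class C Declaration is held; a current Tier E Exemption Letter is held. Turning to paragraph (f): (f) is triggered — the compliance score is 69 points, meeting the 66 points threshold. Exception (a) does not apply.
Exception (b)'s conditions are all satisfied: the audit is privileged; the audit names a confidential informant. However, paragraph (g) must be considered: (g) applies — a current Tier A Certificate is held. (b) is therefore removed.
Exception (c) is satisfied on its face — the reference index is 736, below the 862 limit; a current Class 3 Exemption Letter is held; the audit is an unadopted draft. As to paragraphs (h)–(m): (h) would limit (c) — the baseline figure is 1,168, meeting the 968 threshold — but (i) sets (h) aside: (i) operates against (h): the record's age is 30 years, meeting the 29 years threshold. (j) applies (the coverage ratio is 18%, less than the 19% limit), but is set aside by (k): (k) operates against (j): a current Provisional Certificate is held. (l) is engaged (aggregate throughput is 9,740 units, meeting the 8,080 units threshold), but is overridden by (m): (m) operates against (l): Yusuf is the subject of the audit. So (c) applies.
Exception (d) does not apply: the registered capacity is 4,450 units, not below 4,230 units.
Exception (e) fails — the audit relates to a closed matter.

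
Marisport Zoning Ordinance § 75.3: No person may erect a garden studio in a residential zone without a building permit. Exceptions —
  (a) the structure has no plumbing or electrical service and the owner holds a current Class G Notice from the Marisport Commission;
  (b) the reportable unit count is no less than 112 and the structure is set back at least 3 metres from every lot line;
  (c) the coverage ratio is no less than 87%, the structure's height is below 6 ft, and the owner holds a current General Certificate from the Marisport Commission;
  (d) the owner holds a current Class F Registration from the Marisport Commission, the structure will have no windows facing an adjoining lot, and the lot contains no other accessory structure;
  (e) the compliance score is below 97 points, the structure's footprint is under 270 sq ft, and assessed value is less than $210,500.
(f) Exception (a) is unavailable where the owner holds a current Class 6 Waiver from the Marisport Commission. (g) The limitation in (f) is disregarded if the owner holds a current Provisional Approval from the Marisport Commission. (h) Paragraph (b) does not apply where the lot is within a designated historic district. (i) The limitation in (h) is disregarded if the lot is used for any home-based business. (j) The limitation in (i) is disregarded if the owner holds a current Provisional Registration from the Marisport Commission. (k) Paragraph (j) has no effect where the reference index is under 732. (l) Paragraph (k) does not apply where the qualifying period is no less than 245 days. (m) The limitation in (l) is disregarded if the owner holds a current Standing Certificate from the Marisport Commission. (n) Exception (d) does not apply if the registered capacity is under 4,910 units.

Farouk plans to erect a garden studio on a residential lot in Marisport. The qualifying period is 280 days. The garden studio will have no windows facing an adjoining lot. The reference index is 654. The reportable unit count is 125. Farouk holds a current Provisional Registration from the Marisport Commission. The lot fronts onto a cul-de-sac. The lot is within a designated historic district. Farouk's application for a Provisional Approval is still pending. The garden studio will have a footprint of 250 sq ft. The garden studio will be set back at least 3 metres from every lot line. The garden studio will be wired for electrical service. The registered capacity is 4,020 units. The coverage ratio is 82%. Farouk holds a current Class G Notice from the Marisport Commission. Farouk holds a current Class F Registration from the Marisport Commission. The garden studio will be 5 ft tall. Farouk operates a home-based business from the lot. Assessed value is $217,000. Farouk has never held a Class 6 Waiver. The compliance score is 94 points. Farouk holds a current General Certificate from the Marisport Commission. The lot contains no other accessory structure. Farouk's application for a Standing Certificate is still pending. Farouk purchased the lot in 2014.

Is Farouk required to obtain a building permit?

Exception (a) requires that the structure has no plumbing or electrical service; but electrical service is planned, so (a) is unavailable.
Exception (b): the reportable unit count is 125, meeting the 112 threshold; the setback is at least 3 m on every side — every condition holds. But: (h) operates against (b): the lot is in a historic district. (i) operates (a home-based business operates on the lot), but is displaced by (j): (j) operates against (i): a current Provisional Registration is held. (k) is triggered (the reference index is 654, under the 732 limit), but is overridden by (l): (l) operates against (k): the qualifying period is 280 days, meeting the 245 days threshold. (m) does not operate here (there is no Standing Certificate in force), so (l) stands. So (b) is unavailable.
Exception (c) does not apply: the coverage ratio is 82%, short of 87%.
Exception (d)'s conditions are all satisfied: a current Class F Registration is held; no windows face an adjoining lot; the lot has no other accessory structure. However, paragraph (n) must be considered: (n) operates against (d): the registered capacity is 4,020 units, under the 4,910 units limit. So (d) is unavailable.
Exception (e) fails — assessed value is $217,000, not less than $210,500.
No exception applies. The general rule governs.

Yes — Farouk must obtain a building permit.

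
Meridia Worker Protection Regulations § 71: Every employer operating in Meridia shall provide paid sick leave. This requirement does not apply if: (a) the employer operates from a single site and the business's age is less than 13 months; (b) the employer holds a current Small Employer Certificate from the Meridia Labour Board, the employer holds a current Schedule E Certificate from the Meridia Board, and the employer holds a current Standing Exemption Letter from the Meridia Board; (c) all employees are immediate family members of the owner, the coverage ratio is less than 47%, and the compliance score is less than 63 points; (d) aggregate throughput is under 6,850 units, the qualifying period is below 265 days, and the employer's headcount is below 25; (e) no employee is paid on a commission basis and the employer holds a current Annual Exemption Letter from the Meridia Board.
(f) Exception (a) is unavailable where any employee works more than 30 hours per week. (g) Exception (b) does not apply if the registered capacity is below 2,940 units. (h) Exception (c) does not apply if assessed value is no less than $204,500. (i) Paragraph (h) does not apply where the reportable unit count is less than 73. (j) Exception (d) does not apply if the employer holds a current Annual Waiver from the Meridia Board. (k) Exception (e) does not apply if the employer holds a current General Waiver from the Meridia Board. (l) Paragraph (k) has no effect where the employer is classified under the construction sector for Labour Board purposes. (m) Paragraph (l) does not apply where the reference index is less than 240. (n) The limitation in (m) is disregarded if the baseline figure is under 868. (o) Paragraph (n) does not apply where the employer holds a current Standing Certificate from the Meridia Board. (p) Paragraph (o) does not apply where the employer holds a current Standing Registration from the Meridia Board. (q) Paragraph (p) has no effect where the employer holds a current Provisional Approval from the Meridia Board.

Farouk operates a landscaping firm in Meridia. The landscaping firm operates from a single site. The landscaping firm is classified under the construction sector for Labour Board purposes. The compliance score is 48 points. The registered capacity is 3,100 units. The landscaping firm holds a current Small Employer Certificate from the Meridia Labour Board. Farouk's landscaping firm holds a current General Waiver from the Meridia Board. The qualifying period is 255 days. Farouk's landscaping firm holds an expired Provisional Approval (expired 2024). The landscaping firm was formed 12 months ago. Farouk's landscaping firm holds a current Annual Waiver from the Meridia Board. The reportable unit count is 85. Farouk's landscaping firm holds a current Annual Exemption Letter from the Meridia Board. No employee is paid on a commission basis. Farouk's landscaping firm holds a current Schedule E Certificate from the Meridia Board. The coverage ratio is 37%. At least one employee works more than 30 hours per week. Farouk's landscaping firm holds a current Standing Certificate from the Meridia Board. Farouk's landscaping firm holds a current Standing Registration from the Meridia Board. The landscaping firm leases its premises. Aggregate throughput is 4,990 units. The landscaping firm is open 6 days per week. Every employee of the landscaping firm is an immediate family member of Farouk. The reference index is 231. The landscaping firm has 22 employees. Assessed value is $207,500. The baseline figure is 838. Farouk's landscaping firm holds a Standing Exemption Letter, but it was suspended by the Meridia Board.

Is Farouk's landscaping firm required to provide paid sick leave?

Exception (a): the employer operates from a single site; the business's age is 12 months, less than the 13 months limit — every condition holds. But applying paragraph (f): (f) operates — at least one employee exceeds 30 hours/week. So (a) is unavailable.
Exception (b) fails — there is no Standing Exemption Letter in force.
Exception (c): every employee is an immediate family member; the coverage ratio is 37%, less than the 47% limit; the compliance score is 48 points, less than the 63 points limit — every condition holds. Turning to paragraphs (h)–(i): (h) operates against (c): assessed value is $207,500, meeting the $204,500 threshold. (i) does not operate here (the reportable unit count is 85, not less than 73), so (h) stands. (c) is therefore removed.
Exception (d): aggregate throughput is 4,990 units, under the 6,850 units limit; the qualifying period is 255 days, below the 265 days limit; the employer's headcount is 22, below the 25 limit — every condition holds. But: (j) operates — a current Annual Waiver is held. (d) is therefore removed.
Exception (e)'s conditions are all satisfied: no employee is paid on commission; a current Annual Exemption Letter is held. Applying paragraphs (k)–(q): (k) is triggered (a current General Waiver is held), but yields to (l): (l) is triggered — the landscaping firm is classified under the construction sector. (m) is triggered (the reference index is 231, less than the 240 limit), but is set aside by (n): (n) operates — the baseline figure is 838, under the 868 limit. (o) would limit (n) — a current Standing Certificate is held — but (p) sets (o) aside: (p) operates against (o): a current Standing Registration is held. (q), which would lift (p), does not operate here — no current Provisional Approval is held. So (e) applies.

No — exception (e) applies; Farouk's landscaping firm is not required to provide paid sick leave.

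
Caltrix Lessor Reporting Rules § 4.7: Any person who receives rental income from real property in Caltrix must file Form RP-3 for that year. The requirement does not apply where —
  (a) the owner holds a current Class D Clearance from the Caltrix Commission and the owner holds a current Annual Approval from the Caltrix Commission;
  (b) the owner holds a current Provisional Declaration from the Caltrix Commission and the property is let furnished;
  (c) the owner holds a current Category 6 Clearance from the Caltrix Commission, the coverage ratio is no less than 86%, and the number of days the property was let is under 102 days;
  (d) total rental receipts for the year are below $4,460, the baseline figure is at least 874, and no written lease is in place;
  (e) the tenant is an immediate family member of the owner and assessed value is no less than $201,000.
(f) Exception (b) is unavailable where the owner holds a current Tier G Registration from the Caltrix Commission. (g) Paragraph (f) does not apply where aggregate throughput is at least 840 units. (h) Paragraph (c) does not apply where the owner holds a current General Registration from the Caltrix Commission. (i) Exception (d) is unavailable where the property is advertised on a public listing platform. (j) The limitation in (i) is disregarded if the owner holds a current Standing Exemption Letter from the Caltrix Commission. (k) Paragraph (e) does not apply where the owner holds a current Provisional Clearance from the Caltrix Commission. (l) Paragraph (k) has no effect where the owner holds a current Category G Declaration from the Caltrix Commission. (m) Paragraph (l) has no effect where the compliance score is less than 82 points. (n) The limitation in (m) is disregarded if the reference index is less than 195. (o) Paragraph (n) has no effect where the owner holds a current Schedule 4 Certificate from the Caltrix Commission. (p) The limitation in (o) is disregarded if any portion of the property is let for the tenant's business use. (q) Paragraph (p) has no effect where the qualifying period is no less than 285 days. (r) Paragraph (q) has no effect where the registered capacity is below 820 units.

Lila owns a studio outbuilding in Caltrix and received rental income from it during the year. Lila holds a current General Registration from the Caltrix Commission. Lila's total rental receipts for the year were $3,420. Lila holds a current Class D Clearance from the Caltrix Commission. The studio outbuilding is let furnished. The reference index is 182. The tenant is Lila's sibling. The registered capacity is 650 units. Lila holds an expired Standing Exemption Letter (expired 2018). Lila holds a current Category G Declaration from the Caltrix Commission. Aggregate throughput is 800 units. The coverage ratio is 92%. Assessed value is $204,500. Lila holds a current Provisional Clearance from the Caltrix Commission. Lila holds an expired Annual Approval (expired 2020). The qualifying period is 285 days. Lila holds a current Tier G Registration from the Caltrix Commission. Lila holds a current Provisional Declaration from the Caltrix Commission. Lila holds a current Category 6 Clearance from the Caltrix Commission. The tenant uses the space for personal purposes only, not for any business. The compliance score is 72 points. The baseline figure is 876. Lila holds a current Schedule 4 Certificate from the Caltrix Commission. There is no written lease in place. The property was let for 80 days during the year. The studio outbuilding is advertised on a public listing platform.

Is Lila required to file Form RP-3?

Yes — Lila must file Form RP-3.

Exception (a) does not apply: no current Annual Approval is held.
Exception (b)'s conditions are all satisfied: a current Provisional Declaration is held; the property is let furnished. But applying paragraphs (f)–(g): (f) operates — a current Tier G Registration is held. (g), which would lift (f), does not operate here — aggregate throughput is 800 units, short of 840 units. (b) is therefore removed.
Exception (c) is satisfied on its face — a current Category 6 Clearance is held; the coverage ratio is 92%, meeting the 86% threshold; the number of days the property was let is 80 days, under the 102 days limit. But: (h) operates against (c): a current General Registration is held. (c) is therefore removed.
Exception (d): total rental receipts for the year are $3,420, below the $4,460 limit; the baseline figure is 876, meeting the 874 threshold; there is no written lease — every condition holds. But applying paragraphs (i)–(j): (i) applies — the property is publicly advertised. (j) is inapplicable (the Standing Exemption Letter is not current), so (i) stands. Exception (d) does not apply.
Exception (e): the tenant is an immediate family member; assessed value is $204,500, meeting the $201,000 threshold — every condition holds. But: (k) operates against (e): a current Provisional Clearance is held. (l) would limit (k) — a current Category G Declaration is held — but (m) sets (l) aside: (m) operates — the compliance score is 72 points, less than the 82 points limit. (n) would limit (m) — the reference index is 182, less than the 195 limit — but (o) sets (n) aside: (o) applies — a current Schedule 4 Certificate is held. (p) is not triggered (the space is used for personal purposes only), so (o) stands. So (e) is unavailable.
No exception is made out. Lila falls within the general rule.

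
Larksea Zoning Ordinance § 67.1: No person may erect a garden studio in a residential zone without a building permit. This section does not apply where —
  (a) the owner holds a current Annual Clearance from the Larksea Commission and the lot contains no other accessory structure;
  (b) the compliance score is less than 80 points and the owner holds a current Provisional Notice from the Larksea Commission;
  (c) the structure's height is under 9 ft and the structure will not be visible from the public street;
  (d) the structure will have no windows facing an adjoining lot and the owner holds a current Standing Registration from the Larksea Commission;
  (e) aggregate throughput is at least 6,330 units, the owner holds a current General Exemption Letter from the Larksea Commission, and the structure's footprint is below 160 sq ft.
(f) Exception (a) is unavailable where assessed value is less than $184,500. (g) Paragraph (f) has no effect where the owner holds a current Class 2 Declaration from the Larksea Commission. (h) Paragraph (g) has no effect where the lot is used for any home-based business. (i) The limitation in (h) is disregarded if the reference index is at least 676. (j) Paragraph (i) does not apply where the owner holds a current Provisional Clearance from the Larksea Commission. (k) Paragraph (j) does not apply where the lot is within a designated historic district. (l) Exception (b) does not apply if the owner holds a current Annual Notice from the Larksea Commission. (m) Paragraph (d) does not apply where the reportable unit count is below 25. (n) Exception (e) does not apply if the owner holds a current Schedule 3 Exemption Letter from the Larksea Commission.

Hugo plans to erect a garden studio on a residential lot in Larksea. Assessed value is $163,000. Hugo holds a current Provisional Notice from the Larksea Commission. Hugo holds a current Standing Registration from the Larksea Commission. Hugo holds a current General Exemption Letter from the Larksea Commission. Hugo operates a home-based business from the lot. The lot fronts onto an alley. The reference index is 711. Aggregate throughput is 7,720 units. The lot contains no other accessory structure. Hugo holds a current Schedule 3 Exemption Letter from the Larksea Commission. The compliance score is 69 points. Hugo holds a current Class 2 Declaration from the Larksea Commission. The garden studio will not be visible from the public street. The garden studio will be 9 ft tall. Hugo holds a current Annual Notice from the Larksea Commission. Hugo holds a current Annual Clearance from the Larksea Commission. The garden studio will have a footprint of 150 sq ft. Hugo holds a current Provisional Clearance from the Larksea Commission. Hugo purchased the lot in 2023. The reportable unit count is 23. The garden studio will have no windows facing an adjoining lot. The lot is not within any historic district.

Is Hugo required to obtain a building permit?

All of (a)'s requirements are met (a current Annual Clearance is held; the lot has no other accessory structure). However, paragraphs (f)–(k) must be considered: (f) operates against (a): assessed value is $163,000, less than the $184,500 limit. (g) would limit (f) — a current Class 2 Declaration is held — but (h) sets (g) aside: (h) applies — a home-based business operates on the lot. (i) operates (the reference index is 711, meeting the 676 threshold), but is displaced by (j): (j) applies — a current Provisional Clearance is held. (k) is not triggered (the lot is not in a historic district), so (j) stands. So (a) is unavailable.
Exception (b) is satisfied on its face — the compliance score is 69 points, less than the 80 points limit; a current Provisional Notice is held. Turning to paragraph (l): (l) is engaged — a current Annual Notice is held. Exception (b) does not apply.
Exception (c) fails — the structure's height is 9 ft, not under 9 ft.
Exception (d): no windows face an adjoining lot; a current Standing Registration is held — every condition holds. However, paragraph (m) must be considered: (m) operates against (d): the reportable unit count is 23, below the 25 limit. So (d) is unavailable.
Exception (e)'s conditions are all satisfied: aggregate throughput is 7,720 units, meeting the 6,330 units threshold; a current General Exemption Letter is held; the structure's footprint is 150 sq ft, below the 160 sq ft limit. However, paragraph (n) must be considered: (n) applies — a current Schedule 3 Exemption Letter is held. Exception (e) does not apply.
No exception applies. The general rule governs.

Yes — Hugo must obtain a building permit.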